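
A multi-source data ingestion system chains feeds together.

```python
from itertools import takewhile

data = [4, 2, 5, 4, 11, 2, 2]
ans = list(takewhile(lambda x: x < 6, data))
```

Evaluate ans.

Step 1: takewhile stops at first element >= 6:
  4 < 6: take
  2 < 6: take
  5 < 6: take
  4 < 6: take
  11 >= 6: stop
Therefore ans = [4, 2, 5, 4].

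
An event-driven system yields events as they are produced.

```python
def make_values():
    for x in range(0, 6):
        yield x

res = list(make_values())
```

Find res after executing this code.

Step 1: The generator yields each value from range(0, 6).
Step 2: list() consumes all yields: [0, 1, 2, 3, 4, 5].
Therefore res = [0, 1, 2, 3, 4, 5].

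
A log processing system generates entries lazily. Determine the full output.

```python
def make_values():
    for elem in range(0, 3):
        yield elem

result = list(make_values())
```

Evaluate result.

Step 1: The generator yields each value from range(0, 3).
Step 2: list() consumes all yields: [0, 1, 2].
Therefore result = [0, 1, 2].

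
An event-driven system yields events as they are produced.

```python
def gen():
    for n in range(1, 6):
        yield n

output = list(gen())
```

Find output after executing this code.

Step 1: The generator yields each value from range(1, 6).
Step 2: list() consumes all yields: [1, 2, 3, 4, 5].
Therefore output = [1, 2, 3, 4, 5].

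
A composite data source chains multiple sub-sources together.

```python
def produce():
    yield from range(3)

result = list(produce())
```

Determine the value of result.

Step 1: yield from delegates to the iterable, yielding each element.
Step 2: Collected values: [0, 1, 2].
Therefore result = [0, 1, 2].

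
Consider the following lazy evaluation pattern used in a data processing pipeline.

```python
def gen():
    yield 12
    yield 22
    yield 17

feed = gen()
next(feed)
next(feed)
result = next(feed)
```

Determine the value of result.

Step 1: gen() creates a generator.
Step 2: next(feed) yields 12 (consumed and discarded).
Step 3: next(feed) yields 22 (consumed and discarded).
Step 4: next(feed) yields 17, assigned to result.
Therefore result = 17.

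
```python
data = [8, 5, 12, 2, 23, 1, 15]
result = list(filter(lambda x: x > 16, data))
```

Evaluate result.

Step 1: Filter elements > 16:
  8: removed
  5: removed
  12: removed
  2: removed
  23: kept
  1: removed
  15: removed
Therefore result = [23].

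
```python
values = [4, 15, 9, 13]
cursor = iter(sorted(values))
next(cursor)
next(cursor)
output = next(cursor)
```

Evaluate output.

Step 1: sorted([4, 15, 9, 13]) = [4, 9, 13, 15].
Step 2: Create iterator and skip 2 elements.
Step 3: next() returns 13.
Therefore output = 13.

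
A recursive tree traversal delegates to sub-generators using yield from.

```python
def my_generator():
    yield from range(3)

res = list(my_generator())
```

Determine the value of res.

Step 1: yield from delegates to the iterable, yielding each element.
Step 2: Collected values: [0, 1, 2].
Therefore res = [0, 1, 2].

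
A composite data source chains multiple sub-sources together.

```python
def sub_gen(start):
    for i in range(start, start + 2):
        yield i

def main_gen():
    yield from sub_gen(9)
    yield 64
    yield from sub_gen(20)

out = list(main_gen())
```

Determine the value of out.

Step 1: main_gen() delegates to sub_gen(9):
  yield 9
  yield 10
Step 2: yield 64
Step 3: Delegates to sub_gen(20):
  yield 20
  yield 21
Therefore out = [9, 10, 64, 20, 21].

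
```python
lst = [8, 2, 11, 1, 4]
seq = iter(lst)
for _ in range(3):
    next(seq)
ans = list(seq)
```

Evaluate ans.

Step 1: Create iterator over [8, 2, 11, 1, 4].
Step 2: Advance 3 positions (consuming [8, 2, 11]).
Step 3: list() collects remaining elements: [1, 4].
Therefore ans = [1, 4].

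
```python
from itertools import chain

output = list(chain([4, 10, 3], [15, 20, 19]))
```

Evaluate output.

Step 1: chain() concatenates iterables: [4, 10, 3] + [15, 20, 19].
Therefore output = [4, 10, 3, 15, 20, 19].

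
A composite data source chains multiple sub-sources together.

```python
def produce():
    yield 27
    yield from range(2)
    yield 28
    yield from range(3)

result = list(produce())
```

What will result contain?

Step 1: Trace yields in order:
  yield 27
  yield 0
  yield 1
  yield 28
  yield 0
  yield 1
  yield 2
Therefore result = [27, 0, 1, 28, 0, 1, 2].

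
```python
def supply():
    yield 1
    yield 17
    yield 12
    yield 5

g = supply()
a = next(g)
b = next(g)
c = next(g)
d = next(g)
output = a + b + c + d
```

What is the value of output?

Step 1: Create generator and consume all values:
  a = next(g) = 1
  b = next(g) = 17
  c = next(g) = 12
  d = next(g) = 5
Step 2: output = 1 + 17 + 12 + 5 = 35.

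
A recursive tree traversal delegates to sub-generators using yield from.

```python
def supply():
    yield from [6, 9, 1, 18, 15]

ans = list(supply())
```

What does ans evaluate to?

Step 1: yield from delegates to the iterable, yielding each element.
Step 2: Collected values: [6, 9, 1, 18, 15].
Therefore ans = [6, 9, 1, 18, 15].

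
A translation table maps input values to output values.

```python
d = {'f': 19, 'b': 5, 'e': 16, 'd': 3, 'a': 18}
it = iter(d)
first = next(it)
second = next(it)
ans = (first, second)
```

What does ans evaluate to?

Step 1: iter(d) iterates over keys: ['f', 'b', 'e', 'd', 'a'].
Step 2: first = next(it) = 'f', second = next(it) = 'b'.
Therefore ans = ('f', 'b').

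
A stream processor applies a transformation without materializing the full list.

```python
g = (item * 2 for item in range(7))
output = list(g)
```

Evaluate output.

Step 1: For each item in range(7), compute item*2:
  item=0: 0*2 = 0
  item=1: 1*2 = 2
  item=2: 2*2 = 4
  item=3: 3*2 = 6
  item=4: 4*2 = 8
  item=5: 5*2 = 10
  item=6: 6*2 = 12
Therefore output = [0, 2, 4, 6, 8, 10, 12].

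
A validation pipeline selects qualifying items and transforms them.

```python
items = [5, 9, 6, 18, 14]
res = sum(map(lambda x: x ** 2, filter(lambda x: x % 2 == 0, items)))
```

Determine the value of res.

Step 1: Filter even numbers from [5, 9, 6, 18, 14]: [6, 18, 14]
Step 2: Square each: [36, 324, 196]
Step 3: Sum = 556.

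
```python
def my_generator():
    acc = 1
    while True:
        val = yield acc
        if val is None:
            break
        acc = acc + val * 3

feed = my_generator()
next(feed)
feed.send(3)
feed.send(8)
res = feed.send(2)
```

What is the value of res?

Step 1: next() -> yield acc=1.
Step 2: send(3) -> val=3, acc = 1 + 3*3 = 10, yield 10.
Step 3: send(8) -> val=8, acc = 10 + 8*3 = 34, yield 34.
Step 4: send(2) -> val=2, acc = 34 + 2*3 = 40, yield 40.
Therefore res = 40.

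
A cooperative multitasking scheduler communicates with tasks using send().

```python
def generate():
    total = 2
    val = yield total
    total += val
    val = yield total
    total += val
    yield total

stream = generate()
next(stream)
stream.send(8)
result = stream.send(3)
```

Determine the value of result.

Step 1: next() -> yield total=2.
Step 2: send(8) -> val=8, total = 2+8 = 10, yield 10.
Step 3: send(3) -> val=3, total = 10+3 = 13, yield 13.
Therefore result = 13.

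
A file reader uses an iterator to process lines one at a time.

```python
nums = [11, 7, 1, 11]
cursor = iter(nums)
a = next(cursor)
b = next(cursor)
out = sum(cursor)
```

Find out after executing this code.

Step 1: Create iterator over [11, 7, 1, 11].
Step 2: a = next() = 11, b = next() = 7.
Step 3: sum() of remaining [1, 11] = 12.
Therefore out = 12.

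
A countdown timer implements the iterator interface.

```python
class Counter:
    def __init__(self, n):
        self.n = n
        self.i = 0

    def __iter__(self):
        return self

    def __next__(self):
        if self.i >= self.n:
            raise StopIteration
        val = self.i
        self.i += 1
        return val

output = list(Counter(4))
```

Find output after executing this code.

Step 1: Counter(4) creates an iterator counting 0 to 3.
Step 2: list() consumes all values: [0, 1, 2, 3].
Therefore output = [0, 1, 2, 3].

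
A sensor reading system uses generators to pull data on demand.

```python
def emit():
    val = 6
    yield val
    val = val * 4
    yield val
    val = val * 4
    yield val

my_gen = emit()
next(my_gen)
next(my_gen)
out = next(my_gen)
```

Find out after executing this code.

Step 1: Trace through generator execution:
  Yield 1: val starts at 6, yield 6
  Yield 2: val = 6 * 4 = 24, yield 24
  Yield 3: val = 24 * 4 = 96, yield 96
Step 2: First next() gets 6, second next() gets the second value, third next() yields 96.
Therefore out = 96.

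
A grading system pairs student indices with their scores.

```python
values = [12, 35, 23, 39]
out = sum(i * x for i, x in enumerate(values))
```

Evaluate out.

Step 1: Compute i * x for each (i, x) in enumerate([12, 35, 23, 39]):
  i=0, x=12: 0*12 = 0
  i=1, x=35: 1*35 = 35
  i=2, x=23: 2*23 = 46
  i=3, x=39: 3*39 = 117
Step 2: sum = 0 + 35 + 46 + 117 = 198.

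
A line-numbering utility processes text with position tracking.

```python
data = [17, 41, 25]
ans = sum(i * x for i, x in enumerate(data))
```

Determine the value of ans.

Step 1: Compute i * x for each (i, x) in enumerate([17, 41, 25]):
  i=0, x=17: 0*17 = 0
  i=1, x=41: 1*41 = 41
  i=2, x=25: 2*25 = 50
Step 2: sum = 0 + 41 + 50 = 91.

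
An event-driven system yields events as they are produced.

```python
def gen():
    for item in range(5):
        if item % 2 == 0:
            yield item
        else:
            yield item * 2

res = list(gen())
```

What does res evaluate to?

Step 1: For each item in range(5), yield item if even, else item*2:
  item=0 (even): yield 0
  item=1 (odd): yield 1*2 = 2
  item=2 (even): yield 2
  item=3 (odd): yield 3*2 = 6
  item=4 (even): yield 4
Therefore res = [0, 2, 2, 6, 4].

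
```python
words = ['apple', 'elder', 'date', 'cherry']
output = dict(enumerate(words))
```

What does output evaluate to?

Step 1: enumerate pairs indices with words:
  0 -> 'apple'
  1 -> 'elder'
  2 -> 'date'
  3 -> 'cherry'
Therefore output = {0: 'apple', 1: 'elder', 2: 'date', 3: 'cherry'}.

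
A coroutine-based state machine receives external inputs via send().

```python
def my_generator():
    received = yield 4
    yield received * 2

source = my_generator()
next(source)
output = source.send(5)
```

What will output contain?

Step 1: next(source) advances to first yield, producing 4.
Step 2: send(5) resumes, received = 5.
Step 3: yield received * 2 = 5 * 2 = 10.
Therefore output = 10.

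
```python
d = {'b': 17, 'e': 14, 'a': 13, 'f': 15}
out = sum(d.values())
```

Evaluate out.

Step 1: d.values() = [17, 14, 13, 15].
Step 2: sum = 59.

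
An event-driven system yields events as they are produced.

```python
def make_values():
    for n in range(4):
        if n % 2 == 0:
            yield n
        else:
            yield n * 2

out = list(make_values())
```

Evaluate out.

Step 1: For each n in range(4), yield n if even, else n*2:
  n=0 (even): yield 0
  n=1 (odd): yield 1*2 = 2
  n=2 (even): yield 2
  n=3 (odd): yield 3*2 = 6
Therefore out = [0, 2, 2, 6].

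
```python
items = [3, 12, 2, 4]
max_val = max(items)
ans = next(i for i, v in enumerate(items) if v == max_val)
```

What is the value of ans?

Step 1: max([3, 12, 2, 4]) = 12.
Step 2: Find first index where value == 12:
  Index 0: 3 != 12
  Index 1: 12 == 12, found!
Therefore ans = 1.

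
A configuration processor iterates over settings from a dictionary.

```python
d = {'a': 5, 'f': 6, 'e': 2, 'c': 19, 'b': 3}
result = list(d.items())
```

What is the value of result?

Step 1: d.items() returns (key, value) pairs in insertion order.
Therefore result = [('a', 5), ('f', 6), ('e', 2), ('c', 19), ('b', 3)].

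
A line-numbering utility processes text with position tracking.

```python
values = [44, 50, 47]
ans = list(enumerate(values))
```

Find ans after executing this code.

Step 1: enumerate pairs each element with its index:
  (0, 44)
  (1, 50)
  (2, 47)
Therefore ans = [(0, 44), (1, 50), (2, 47)].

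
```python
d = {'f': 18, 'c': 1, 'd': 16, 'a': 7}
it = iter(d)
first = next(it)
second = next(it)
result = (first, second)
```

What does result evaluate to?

Step 1: iter(d) iterates over keys: ['f', 'c', 'd', 'a'].
Step 2: first = next(it) = 'f', second = next(it) = 'c'.
Therefore result = ('f', 'c').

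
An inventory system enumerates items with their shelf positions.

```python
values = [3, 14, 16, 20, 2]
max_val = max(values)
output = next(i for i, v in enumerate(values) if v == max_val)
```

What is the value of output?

Step 1: max([3, 14, 16, 20, 2]) = 20.
Step 2: Find first index where value == 20:
  Index 0: 3 != 20
  Index 1: 14 != 20
  Index 2: 16 != 20
  Index 3: 20 == 20, found!
Therefore output = 3.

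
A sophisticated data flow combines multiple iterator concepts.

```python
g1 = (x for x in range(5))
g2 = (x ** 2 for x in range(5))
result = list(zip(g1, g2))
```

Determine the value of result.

Step 1: g1 produces [0, 1, 2, 3, 4].
Step 2: g2 produces [0, 1, 4, 9, 16].
Step 3: zip pairs them: [(0, 0), (1, 1), (2, 4), (3, 9), (4, 16)].
Therefore result = [(0, 0), (1, 1), (2, 4), (3, 9), (4, 16)].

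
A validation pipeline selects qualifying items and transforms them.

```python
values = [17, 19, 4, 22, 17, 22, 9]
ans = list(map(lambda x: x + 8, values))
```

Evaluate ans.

Step 1: Apply lambda x: x + 8 to each element:
  17 -> 25
  19 -> 27
  4 -> 12
  22 -> 30
  17 -> 25
  22 -> 30
  9 -> 17
Therefore ans = [25, 27, 12, 30, 25, 30, 17].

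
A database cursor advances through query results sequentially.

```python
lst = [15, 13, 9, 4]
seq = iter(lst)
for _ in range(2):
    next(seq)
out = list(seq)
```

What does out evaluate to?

Step 1: Create iterator over [15, 13, 9, 4].
Step 2: Advance 2 positions (consuming [15, 13]).
Step 3: list() collects remaining elements: [9, 4].
Therefore out = [9, 4].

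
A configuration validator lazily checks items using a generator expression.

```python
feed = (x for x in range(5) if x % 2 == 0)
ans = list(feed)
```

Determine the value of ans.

Step 1: Filter range(5) keeping only even values:
  x=0: even, included
  x=1: odd, excluded
  x=2: even, included
  x=3: odd, excluded
  x=4: even, included
Therefore ans = [0, 2, 4].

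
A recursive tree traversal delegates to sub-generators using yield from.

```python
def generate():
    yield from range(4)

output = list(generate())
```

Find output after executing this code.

Step 1: yield from delegates to the iterable, yielding each element.
Step 2: Collected values: [0, 1, 2, 3].
Therefore output = [0, 1, 2, 3].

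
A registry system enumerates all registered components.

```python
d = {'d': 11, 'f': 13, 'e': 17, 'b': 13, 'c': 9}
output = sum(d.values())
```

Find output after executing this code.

Step 1: d.values() = [11, 13, 17, 13, 9].
Step 2: sum = 63.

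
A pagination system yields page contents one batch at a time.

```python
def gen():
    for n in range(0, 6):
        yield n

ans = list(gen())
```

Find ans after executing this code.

Step 1: The generator yields each value from range(0, 6).
Step 2: list() consumes all yields: [0, 1, 2, 3, 4, 5].
Therefore ans = [0, 1, 2, 3, 4, 5].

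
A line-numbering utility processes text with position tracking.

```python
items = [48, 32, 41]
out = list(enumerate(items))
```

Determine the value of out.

Step 1: enumerate pairs each element with its index:
  (0, 48)
  (1, 32)
  (2, 41)
Therefore out = [(0, 48), (1, 32), (2, 41)].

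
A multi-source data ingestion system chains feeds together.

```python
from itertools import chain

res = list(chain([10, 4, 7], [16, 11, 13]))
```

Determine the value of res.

Step 1: chain() concatenates iterables: [10, 4, 7] + [16, 11, 13].
Therefore res = [10, 4, 7, 16, 11, 13].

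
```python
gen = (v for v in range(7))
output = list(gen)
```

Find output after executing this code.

Step 1: Generator expression iterates range(7): [0, 1, 2, 3, 4, 5, 6].
Step 2: list() collects all values.
Therefore output = [0, 1, 2, 3, 4, 5, 6].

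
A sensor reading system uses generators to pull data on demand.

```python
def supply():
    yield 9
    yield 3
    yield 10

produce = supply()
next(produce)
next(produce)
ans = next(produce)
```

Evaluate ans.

Step 1: supply() creates a generator.
Step 2: next(produce) yields 9 (consumed and discarded).
Step 3: next(produce) yields 3 (consumed and discarded).
Step 4: next(produce) yields 10, assigned to ans.
Therefore ans = 10.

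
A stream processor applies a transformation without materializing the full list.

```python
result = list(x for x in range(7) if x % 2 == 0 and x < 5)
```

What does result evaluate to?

Step 1: Filter range(7) where x % 2 == 0 and x < 5:
  x=0: both conditions met, included
  x=1: excluded (1 % 2 != 0)
  x=2: both conditions met, included
  x=3: excluded (3 % 2 != 0)
  x=4: both conditions met, included
  x=5: excluded (5 % 2 != 0, 5 >= 5)
  x=6: excluded (6 >= 5)
Therefore result = [0, 2, 4].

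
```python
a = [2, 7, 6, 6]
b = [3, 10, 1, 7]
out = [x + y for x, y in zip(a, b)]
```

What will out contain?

Step 1: Add corresponding elements:
  2 + 3 = 5
  7 + 10 = 17
  6 + 1 = 7
  6 + 7 = 13
Therefore out = [5, 17, 7, 13].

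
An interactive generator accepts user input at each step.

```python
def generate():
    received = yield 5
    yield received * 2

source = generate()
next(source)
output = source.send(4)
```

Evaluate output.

Step 1: next(source) advances to first yield, producing 5.
Step 2: send(4) resumes, received = 4.
Step 3: yield received * 2 = 4 * 2 = 8.
Therefore output = 8.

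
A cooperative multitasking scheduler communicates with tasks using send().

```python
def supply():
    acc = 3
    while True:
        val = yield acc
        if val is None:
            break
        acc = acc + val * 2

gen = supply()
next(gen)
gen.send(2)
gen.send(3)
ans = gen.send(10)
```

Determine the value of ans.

Step 1: next() -> yield acc=3.
Step 2: send(2) -> val=2, acc = 3 + 2*2 = 7, yield 7.
Step 3: send(3) -> val=3, acc = 7 + 3*2 = 13, yield 13.
Step 4: send(10) -> val=10, acc = 13 + 10*2 = 33, yield 33.
Therefore ans = 33.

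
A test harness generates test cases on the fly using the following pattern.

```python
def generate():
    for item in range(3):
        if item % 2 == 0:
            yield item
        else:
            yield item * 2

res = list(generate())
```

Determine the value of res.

Step 1: For each item in range(3), yield item if even, else item*2:
  item=0 (even): yield 0
  item=1 (odd): yield 1*2 = 2
  item=2 (even): yield 2
Therefore res = [0, 2, 2].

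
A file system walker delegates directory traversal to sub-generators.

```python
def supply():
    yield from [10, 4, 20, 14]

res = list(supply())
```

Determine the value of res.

Step 1: yield from delegates to the iterable, yielding each element.
Step 2: Collected values: [10, 4, 20, 14].
Therefore res = [10, 4, 20, 14].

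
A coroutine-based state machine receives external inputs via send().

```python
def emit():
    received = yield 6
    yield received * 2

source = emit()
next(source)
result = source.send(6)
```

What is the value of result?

Step 1: next(source) advances to first yield, producing 6.
Step 2: send(6) resumes, received = 6.
Step 3: yield received * 2 = 6 * 2 = 12.
Therefore result = 12.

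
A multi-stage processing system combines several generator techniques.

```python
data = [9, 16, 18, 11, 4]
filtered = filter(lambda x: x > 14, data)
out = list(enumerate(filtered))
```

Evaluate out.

Step 1: Filter [9, 16, 18, 11, 4] for > 14: [16, 18].
Step 2: enumerate re-indexes from 0: [(0, 16), (1, 18)].
Therefore out = [(0, 16), (1, 18)].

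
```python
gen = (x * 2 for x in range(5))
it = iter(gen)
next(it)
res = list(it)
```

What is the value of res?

Step 1: Generator produces [0, 2, 4, 6, 8].
Step 2: next(it) consumes first element (0).
Step 3: list(it) collects remaining: [2, 4, 6, 8].
Therefore res = [2, 4, 6, 8].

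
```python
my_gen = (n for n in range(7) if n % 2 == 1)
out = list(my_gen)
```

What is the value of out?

Step 1: Filter range(7) keeping only odd values:
  n=0: even, excluded
  n=1: odd, included
  n=2: even, excluded
  n=3: odd, included
  n=4: even, excluded
  n=5: odd, included
  n=6: even, excluded
Therefore out = [1, 3, 5].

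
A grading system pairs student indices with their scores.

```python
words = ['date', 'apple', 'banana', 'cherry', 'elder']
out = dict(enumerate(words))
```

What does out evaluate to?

Step 1: enumerate pairs indices with words:
  0 -> 'date'
  1 -> 'apple'
  2 -> 'banana'
  3 -> 'cherry'
  4 -> 'elder'
Therefore out = {0: 'date', 1: 'apple', 2: 'banana', 3: 'cherry', 4: 'elder'}.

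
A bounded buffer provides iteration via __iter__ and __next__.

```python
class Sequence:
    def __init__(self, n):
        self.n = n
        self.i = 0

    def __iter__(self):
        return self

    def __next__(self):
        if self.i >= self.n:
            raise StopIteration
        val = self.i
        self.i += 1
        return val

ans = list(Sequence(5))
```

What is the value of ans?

Step 1: Sequence(5) creates an iterator counting 0 to 4.
Step 2: list() consumes all values: [0, 1, 2, 3, 4].
Therefore ans = [0, 1, 2, 3, 4].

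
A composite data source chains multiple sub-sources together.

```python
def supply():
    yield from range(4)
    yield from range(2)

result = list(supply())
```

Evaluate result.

Step 1: Trace yields in order:
  yield 0
  yield 1
  yield 2
  yield 3
  yield 0
  yield 1
Therefore result = [0, 1, 2, 3, 0, 1].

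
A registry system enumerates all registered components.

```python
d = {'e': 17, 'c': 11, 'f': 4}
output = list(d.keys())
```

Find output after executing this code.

Step 1: d.keys() returns the dictionary keys in insertion order.
Therefore output = ['e', 'c', 'f'].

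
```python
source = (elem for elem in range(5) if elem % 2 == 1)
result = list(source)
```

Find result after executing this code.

Step 1: Filter range(5) keeping only odd values:
  elem=0: even, excluded
  elem=1: odd, included
  elem=2: even, excluded
  elem=3: odd, included
  elem=4: even, excluded
Therefore result = [1, 3].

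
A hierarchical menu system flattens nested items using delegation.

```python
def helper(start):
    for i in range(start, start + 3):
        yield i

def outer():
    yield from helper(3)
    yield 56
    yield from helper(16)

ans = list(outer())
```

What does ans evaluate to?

Step 1: outer() delegates to helper(3):
  yield 3
  yield 4
  yield 5
Step 2: yield 56
Step 3: Delegates to helper(16):
  yield 16
  yield 17
  yield 18
Therefore ans = [3, 4, 5, 56, 16, 17, 18].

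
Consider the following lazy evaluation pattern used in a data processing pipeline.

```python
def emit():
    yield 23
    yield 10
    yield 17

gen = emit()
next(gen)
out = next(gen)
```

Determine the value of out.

Step 1: emit() creates a generator.
Step 2: next(gen) yields 23 (consumed and discarded).
Step 3: next(gen) yields 10, assigned to out.
Therefore out = 10.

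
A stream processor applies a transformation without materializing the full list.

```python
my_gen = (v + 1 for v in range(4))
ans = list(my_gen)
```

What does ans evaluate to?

Step 1: For each v in range(4), compute v+1:
  v=0: 0+1 = 1
  v=1: 1+1 = 2
  v=2: 2+1 = 3
  v=3: 3+1 = 4
Therefore ans = [1, 2, 3, 4].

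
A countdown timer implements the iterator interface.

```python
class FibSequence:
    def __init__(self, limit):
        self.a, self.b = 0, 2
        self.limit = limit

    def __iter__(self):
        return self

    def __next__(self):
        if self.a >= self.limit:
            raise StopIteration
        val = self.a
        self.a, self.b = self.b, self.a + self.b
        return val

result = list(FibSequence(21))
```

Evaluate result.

Step 1: Fibonacci-like sequence (a=0, b=2) until >= 21:
  Yield 0, then a,b = 2,2
  Yield 2, then a,b = 2,4
  Yield 2, then a,b = 4,6
  Yield 4, then a,b = 6,10
  Yield 6, then a,b = 10,16
  Yield 10, then a,b = 16,26
  Yield 16, then a,b = 26,42
Step 2: 26 >= 21, stop.
Therefore result = [0, 2, 2, 4, 6, 10, 16].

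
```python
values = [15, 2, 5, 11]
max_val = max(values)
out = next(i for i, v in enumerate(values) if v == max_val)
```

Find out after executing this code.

Step 1: max([15, 2, 5, 11]) = 15.
Step 2: Find first index where value == 15:
  Index 0: 15 == 15, found!
Therefore out = 0.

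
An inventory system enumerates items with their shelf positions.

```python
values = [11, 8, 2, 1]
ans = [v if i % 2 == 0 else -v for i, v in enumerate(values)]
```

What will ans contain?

Step 1: For each (i, v), keep v if i is even, negate if odd:
  i=0 (even): keep 11
  i=1 (odd): negate to -8
  i=2 (even): keep 2
  i=3 (odd): negate to -1
Therefore ans = [11, -8, 2, -1].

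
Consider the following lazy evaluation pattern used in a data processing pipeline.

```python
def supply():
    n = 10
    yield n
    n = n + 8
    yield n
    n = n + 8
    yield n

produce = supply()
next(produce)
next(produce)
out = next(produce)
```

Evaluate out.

Step 1: Trace through generator execution:
  Yield 1: n starts at 10, yield 10
  Yield 2: n = 10 + 8 = 18, yield 18
  Yield 3: n = 18 + 8 = 26, yield 26
Step 2: First next() gets 10, second next() gets the second value, third next() yields 26.
Therefore out = 26.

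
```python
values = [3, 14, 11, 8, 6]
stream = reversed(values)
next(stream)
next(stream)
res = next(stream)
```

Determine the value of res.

Step 1: reversed([3, 14, 11, 8, 6]) gives iterator: [6, 8, 11, 14, 3].
Step 2: First next() = 6, second next() = 8.
Step 3: Third next() = 11.
Therefore res = 11.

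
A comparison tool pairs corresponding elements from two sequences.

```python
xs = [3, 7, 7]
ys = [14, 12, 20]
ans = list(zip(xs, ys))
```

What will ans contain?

Step 1: zip pairs elements at same index:
  Index 0: (3, 14)
  Index 1: (7, 12)
  Index 2: (7, 20)
Therefore ans = [(3, 14), (7, 12), (7, 20)].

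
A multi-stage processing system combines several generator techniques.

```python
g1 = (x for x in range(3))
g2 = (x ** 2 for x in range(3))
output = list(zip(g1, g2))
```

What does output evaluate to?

Step 1: g1 produces [0, 1, 2].
Step 2: g2 produces [0, 1, 4].
Step 3: zip pairs them: [(0, 0), (1, 1), (2, 4)].
Therefore output = [(0, 0), (1, 1), (2, 4)].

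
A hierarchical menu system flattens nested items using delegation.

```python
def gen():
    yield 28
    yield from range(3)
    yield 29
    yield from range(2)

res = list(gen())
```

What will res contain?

Step 1: Trace yields in order:
  yield 28
  yield 0
  yield 1
  yield 2
  yield 29
  yield 0
  yield 1
Therefore res = [28, 0, 1, 2, 29, 0, 1].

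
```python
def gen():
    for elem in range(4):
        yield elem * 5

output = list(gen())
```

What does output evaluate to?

Step 1: For each elem in range(4), yield elem * 5:
  elem=0: yield 0 * 5 = 0
  elem=1: yield 1 * 5 = 5
  elem=2: yield 2 * 5 = 10
  elem=3: yield 3 * 5 = 15
Therefore output = [0, 5, 10, 15].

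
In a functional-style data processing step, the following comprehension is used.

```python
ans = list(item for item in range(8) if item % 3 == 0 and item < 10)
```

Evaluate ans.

Step 1: Filter range(8) where item % 3 == 0 and item < 10:
  item=0: both conditions met, included
  item=1: excluded (1 % 3 != 0)
  item=2: excluded (2 % 3 != 0)
  item=3: both conditions met, included
  item=4: excluded (4 % 3 != 0)
  item=5: excluded (5 % 3 != 0)
  item=6: both conditions met, included
  item=7: excluded (7 % 3 != 0)
Therefore ans = [0, 3, 6].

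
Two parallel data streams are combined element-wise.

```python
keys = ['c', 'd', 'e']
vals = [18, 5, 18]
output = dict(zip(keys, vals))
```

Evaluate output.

Step 1: zip pairs keys with values:
  'c' -> 18
  'd' -> 5
  'e' -> 18
Therefore output = {'c': 18, 'd': 5, 'e': 18}.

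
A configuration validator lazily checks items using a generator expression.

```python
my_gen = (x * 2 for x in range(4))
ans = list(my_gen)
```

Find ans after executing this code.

Step 1: For each x in range(4), compute x*2:
  x=0: 0*2 = 0
  x=1: 1*2 = 2
  x=2: 2*2 = 4
  x=3: 3*2 = 6
Therefore ans = [0, 2, 4, 6].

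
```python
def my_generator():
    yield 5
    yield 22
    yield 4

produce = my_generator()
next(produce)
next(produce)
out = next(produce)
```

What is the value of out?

Step 1: my_generator() creates a generator.
Step 2: next(produce) yields 5 (consumed and discarded).
Step 3: next(produce) yields 22 (consumed and discarded).
Step 4: next(produce) yields 4, assigned to out.
Therefore out = 4.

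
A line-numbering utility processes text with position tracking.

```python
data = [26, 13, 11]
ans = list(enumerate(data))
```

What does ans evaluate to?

Step 1: enumerate pairs each element with its index:
  (0, 26)
  (1, 13)
  (2, 11)
Therefore ans = [(0, 26), (1, 13), (2, 11)].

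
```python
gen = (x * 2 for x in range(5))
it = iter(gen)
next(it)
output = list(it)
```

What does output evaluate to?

Step 1: Generator produces [0, 2, 4, 6, 8].
Step 2: next(it) consumes first element (0).
Step 3: list(it) collects remaining: [2, 4, 6, 8].
Therefore output = [2, 4, 6, 8].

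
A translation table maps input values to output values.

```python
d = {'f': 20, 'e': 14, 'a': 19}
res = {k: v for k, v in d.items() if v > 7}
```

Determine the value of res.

Step 1: Filter items where value > 7:
  'f': 20 > 7: kept
  'e': 14 > 7: kept
  'a': 19 > 7: kept
Therefore res = {'f': 20, 'e': 14, 'a': 19}.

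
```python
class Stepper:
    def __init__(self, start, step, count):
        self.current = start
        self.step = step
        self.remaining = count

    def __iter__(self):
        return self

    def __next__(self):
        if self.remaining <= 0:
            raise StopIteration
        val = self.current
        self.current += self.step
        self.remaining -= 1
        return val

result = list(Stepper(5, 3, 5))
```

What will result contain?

Step 1: Stepper starts at 5, increments by 3, for 5 steps:
  Yield 5, then current += 3
  Yield 8, then current += 3
  Yield 11, then current += 3
  Yield 14, then current += 3
  Yield 17, then current += 3
Therefore result = [5, 8, 11, 14, 17].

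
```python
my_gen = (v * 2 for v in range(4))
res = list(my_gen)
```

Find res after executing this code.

Step 1: For each v in range(4), compute v*2:
  v=0: 0*2 = 0
  v=1: 1*2 = 2
  v=2: 2*2 = 4
  v=3: 3*2 = 6
Therefore res = [0, 2, 4, 6].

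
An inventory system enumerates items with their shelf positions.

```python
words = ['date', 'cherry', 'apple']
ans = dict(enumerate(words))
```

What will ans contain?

Step 1: enumerate pairs indices with words:
  0 -> 'date'
  1 -> 'cherry'
  2 -> 'apple'
Therefore ans = {0: 'date', 1: 'cherry', 2: 'apple'}.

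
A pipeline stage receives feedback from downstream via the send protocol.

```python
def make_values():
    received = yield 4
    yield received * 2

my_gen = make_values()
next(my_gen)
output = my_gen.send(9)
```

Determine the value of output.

Step 1: next(my_gen) advances to first yield, producing 4.
Step 2: send(9) resumes, received = 9.
Step 3: yield received * 2 = 9 * 2 = 18.
Therefore output = 18.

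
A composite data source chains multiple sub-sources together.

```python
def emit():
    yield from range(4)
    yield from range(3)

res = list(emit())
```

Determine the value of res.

Step 1: Trace yields in order:
  yield 0
  yield 1
  yield 2
  yield 3
  yield 0
  yield 1
  yield 2
Therefore res = [0, 1, 2, 3, 0, 1, 2].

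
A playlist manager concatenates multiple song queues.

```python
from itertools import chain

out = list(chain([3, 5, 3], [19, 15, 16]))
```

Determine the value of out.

Step 1: chain() concatenates iterables: [3, 5, 3] + [19, 15, 16].
Therefore out = [3, 5, 3, 19, 15, 16].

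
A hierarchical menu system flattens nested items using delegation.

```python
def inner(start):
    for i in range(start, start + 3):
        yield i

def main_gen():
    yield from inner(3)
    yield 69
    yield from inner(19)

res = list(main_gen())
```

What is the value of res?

Step 1: main_gen() delegates to inner(3):
  yield 3
  yield 4
  yield 5
Step 2: yield 69
Step 3: Delegates to inner(19):
  yield 19
  yield 20
  yield 21
Therefore res = [3, 4, 5, 69, 19, 20, 21].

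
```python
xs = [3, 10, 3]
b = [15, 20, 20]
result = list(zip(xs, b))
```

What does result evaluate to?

Step 1: zip pairs elements at same index:
  Index 0: (3, 15)
  Index 1: (10, 20)
  Index 2: (3, 20)
Therefore result = [(3, 15), (10, 20), (3, 20)].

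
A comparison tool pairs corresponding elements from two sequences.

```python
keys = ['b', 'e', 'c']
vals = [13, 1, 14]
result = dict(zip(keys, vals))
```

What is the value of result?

Step 1: zip pairs keys with values:
  'b' -> 13
  'e' -> 1
  'c' -> 14
Therefore result = {'b': 13, 'e': 1, 'c': 14}.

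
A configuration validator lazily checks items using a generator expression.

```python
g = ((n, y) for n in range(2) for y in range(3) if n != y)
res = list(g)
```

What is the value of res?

Step 1: Nested generator over range(2) x range(3) where n != y:
  (0, 0): excluded (n == y)
  (0, 1): included
  (0, 2): included
  (1, 0): included
  (1, 1): excluded (n == y)
  (1, 2): included
Therefore res = [(0, 1), (0, 2), (1, 0), (1, 2)].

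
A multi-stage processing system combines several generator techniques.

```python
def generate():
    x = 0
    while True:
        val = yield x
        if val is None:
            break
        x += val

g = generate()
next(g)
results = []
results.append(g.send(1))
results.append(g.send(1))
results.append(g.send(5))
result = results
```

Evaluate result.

Step 1: next(g) -> yield 0.
Step 2: send(1) -> x = 1, yield 1.
Step 3: send(1) -> x = 2, yield 2.
Step 4: send(5) -> x = 7, yield 7.
Therefore result = [1, 2, 7].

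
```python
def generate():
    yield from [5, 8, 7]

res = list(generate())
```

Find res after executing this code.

Step 1: yield from delegates to the iterable, yielding each element.
Step 2: Collected values: [5, 8, 7].
Therefore res = [5, 8, 7].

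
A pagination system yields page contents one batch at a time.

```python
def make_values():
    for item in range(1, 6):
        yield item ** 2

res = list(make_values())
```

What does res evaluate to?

Step 1: For each item in range(1, 6), yield item**2:
  item=1: yield 1**2 = 1
  item=2: yield 2**2 = 4
  item=3: yield 3**2 = 9
  item=4: yield 4**2 = 16
  item=5: yield 5**2 = 25
Therefore res = [1, 4, 9, 16, 25].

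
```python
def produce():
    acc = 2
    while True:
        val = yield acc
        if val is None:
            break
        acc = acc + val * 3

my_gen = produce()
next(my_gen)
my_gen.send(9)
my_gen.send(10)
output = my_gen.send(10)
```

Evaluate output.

Step 1: next() -> yield acc=2.
Step 2: send(9) -> val=9, acc = 2 + 9*3 = 29, yield 29.
Step 3: send(10) -> val=10, acc = 29 + 10*3 = 59, yield 59.
Step 4: send(10) -> val=10, acc = 59 + 10*3 = 89, yield 89.
Therefore output = 89.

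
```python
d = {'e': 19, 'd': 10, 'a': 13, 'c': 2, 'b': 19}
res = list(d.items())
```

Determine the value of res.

Step 1: d.items() returns (key, value) pairs in insertion order.
Therefore res = [('e', 19), ('d', 10), ('a', 13), ('c', 2), ('b', 19)].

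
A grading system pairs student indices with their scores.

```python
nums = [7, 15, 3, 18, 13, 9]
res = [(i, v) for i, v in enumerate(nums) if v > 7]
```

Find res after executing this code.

Step 1: Filter enumerate([7, 15, 3, 18, 13, 9]) keeping v > 7:
  (0, 7): 7 <= 7, excluded
  (1, 15): 15 > 7, included
  (2, 3): 3 <= 7, excluded
  (3, 18): 18 > 7, included
  (4, 13): 13 > 7, included
  (5, 9): 9 > 7, included
Therefore res = [(1, 15), (3, 18), (4, 13), (5, 9)].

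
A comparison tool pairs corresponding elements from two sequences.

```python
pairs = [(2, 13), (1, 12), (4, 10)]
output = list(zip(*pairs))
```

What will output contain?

Step 1: zip(*pairs) transposes: unzips [(2, 13), (1, 12), (4, 10)] into separate sequences.
Step 2: First elements: (2, 1, 4), second elements: (13, 12, 10).
Therefore output = [(2, 1, 4), (13, 12, 10)].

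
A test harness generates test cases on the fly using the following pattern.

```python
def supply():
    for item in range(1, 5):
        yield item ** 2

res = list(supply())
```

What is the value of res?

Step 1: For each item in range(1, 5), yield item**2:
  item=1: yield 1**2 = 1
  item=2: yield 2**2 = 4
  item=3: yield 3**2 = 9
  item=4: yield 4**2 = 16
Therefore res = [1, 4, 9, 16].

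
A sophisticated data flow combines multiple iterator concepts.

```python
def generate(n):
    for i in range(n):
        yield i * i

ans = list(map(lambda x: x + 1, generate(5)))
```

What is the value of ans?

Step 1: generate(5) yields squares: [0, 1, 4, 9, 16].
Step 2: map adds 1 to each: [1, 2, 5, 10, 17].
Therefore ans = [1, 2, 5, 10, 17].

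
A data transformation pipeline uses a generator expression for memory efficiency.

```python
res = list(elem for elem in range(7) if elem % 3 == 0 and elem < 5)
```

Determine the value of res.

Step 1: Filter range(7) where elem % 3 == 0 and elem < 5:
  elem=0: both conditions met, included
  elem=1: excluded (1 % 3 != 0)
  elem=2: excluded (2 % 3 != 0)
  elem=3: both conditions met, included
  elem=4: excluded (4 % 3 != 0)
  elem=5: excluded (5 % 3 != 0, 5 >= 5)
  elem=6: excluded (6 >= 5)
Therefore res = [0, 3].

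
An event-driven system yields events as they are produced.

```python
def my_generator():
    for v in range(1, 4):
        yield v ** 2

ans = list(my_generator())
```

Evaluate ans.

Step 1: For each v in range(1, 4), yield v**2:
  v=1: yield 1**2 = 1
  v=2: yield 2**2 = 4
  v=3: yield 3**2 = 9
Therefore ans = [1, 4, 9].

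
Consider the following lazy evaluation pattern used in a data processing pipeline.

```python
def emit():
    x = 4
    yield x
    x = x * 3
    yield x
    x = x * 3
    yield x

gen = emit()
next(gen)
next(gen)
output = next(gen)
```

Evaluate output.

Step 1: Trace through generator execution:
  Yield 1: x starts at 4, yield 4
  Yield 2: x = 4 * 3 = 12, yield 12
  Yield 3: x = 12 * 3 = 36, yield 36
Step 2: First next() gets 4, second next() gets the second value, third next() yields 36.
Therefore output = 36.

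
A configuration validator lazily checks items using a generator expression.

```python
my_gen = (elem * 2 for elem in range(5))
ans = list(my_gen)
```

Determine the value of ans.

Step 1: For each elem in range(5), compute elem*2:
  elem=0: 0*2 = 0
  elem=1: 1*2 = 2
  elem=2: 2*2 = 4
  elem=3: 3*2 = 6
  elem=4: 4*2 = 8
Therefore ans = [0, 2, 4, 6, 8].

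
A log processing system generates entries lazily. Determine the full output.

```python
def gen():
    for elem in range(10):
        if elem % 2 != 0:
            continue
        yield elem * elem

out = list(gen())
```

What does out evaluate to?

Step 1: Only yield elem**2 when elem is divisible by 2:
  elem=0: 0 % 2 == 0, yield 0**2 = 0
  elem=2: 2 % 2 == 0, yield 2**2 = 4
  elem=4: 4 % 2 == 0, yield 4**2 = 16
  elem=6: 6 % 2 == 0, yield 6**2 = 36
  elem=8: 8 % 2 == 0, yield 8**2 = 64
Therefore out = [0, 4, 16, 36, 64].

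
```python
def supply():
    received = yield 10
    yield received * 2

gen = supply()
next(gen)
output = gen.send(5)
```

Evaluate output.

Step 1: next(gen) advances to first yield, producing 10.
Step 2: send(5) resumes, received = 5.
Step 3: yield received * 2 = 5 * 2 = 10.
Therefore output = 10.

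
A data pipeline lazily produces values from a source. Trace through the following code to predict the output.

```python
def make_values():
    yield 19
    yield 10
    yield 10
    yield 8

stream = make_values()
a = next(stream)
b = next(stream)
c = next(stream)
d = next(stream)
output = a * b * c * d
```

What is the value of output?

Step 1: Create generator and consume all values:
  a = next(stream) = 19
  b = next(stream) = 10
  c = next(stream) = 10
  d = next(stream) = 8
Step 2: output = 19 * 10 * 10 * 8 = 15200.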